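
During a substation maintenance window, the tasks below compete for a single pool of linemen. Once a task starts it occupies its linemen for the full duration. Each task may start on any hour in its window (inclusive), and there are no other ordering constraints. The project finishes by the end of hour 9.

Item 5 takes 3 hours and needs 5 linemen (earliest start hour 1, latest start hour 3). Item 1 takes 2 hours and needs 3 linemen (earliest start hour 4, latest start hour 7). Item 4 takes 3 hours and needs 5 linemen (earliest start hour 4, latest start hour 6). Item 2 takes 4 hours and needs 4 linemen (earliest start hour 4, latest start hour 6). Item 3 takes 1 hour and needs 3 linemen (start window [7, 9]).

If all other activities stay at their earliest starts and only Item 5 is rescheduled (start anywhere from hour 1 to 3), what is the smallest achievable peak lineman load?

Item 5@1: h1:5  h2:5  h3:5  h4:12  h5:12  h6:9  h7:7  h8:0  h9:0 → peak 12
Item 5@2: h1:0  h2:5  h3:5  h4:17  h5:12  h6:9  h7:7  h8:0  h9:0 → peak 17
Item 5@3: h1:0  h2:0  h3:5  h4:17  h5:17  h6:9  h7:7  h8:0  h9:0 → peak 17
Best is Item 5@1, peak 12.

12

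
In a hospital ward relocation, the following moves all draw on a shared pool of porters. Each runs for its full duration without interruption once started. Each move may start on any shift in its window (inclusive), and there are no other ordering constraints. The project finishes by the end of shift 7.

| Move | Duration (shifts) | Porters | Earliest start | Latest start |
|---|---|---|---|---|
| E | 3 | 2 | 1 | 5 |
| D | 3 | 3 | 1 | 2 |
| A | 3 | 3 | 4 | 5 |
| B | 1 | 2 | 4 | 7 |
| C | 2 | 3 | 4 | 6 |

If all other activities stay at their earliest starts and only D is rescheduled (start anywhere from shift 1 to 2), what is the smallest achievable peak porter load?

D@1: s1:5  s2:5  s3:5  s4:8  s5:6  s6:3  s7:0 → peak 8
D@2: s1:2  s2:5  s3:5  s4:11  s5:6  s6:3  s7:0 → peak 11
Best is D@1, peak 8.

8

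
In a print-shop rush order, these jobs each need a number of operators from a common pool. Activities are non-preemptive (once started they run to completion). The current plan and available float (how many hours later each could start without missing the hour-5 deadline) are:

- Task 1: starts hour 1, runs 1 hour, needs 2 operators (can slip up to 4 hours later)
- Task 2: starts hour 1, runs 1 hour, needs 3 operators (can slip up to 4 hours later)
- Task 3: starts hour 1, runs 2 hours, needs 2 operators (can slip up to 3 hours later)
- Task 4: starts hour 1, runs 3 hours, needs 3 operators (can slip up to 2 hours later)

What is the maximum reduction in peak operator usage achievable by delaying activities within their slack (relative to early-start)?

5

Early-start peak: h1:10  h2:5  h3:3  h4:0  h5:0 ⇒ 10.
Leveled (Task 1@1, Task 2@1, Task 3@2, Task 4@2): h1:5  h2:5  h3:5  h4:3  h5:0 ⇒ 5.
Reduction 10 − 5 = 5.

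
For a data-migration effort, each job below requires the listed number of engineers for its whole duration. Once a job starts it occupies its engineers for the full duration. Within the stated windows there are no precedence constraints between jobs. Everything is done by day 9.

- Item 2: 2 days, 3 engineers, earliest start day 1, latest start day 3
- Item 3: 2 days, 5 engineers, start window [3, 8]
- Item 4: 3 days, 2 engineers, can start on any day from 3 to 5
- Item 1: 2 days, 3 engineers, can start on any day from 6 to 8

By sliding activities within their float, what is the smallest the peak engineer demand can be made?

Early-start (Item 2@1, Item 3@3, Item 4@3, Item 1@6) gives peak 7: d1:3  d2:3  d3:7  d4:7  d5:2  d6:3  d7:3  d8:0  d9:0.
Shift Item 4→5.
Schedule Item 2@1, Item 3@3, Item 4@5, Item 1@6: d1:3  d2:3  d3:5  d4:5  d5:2  d6:5  d7:5  d8:0  d9:0 — peak 5.

5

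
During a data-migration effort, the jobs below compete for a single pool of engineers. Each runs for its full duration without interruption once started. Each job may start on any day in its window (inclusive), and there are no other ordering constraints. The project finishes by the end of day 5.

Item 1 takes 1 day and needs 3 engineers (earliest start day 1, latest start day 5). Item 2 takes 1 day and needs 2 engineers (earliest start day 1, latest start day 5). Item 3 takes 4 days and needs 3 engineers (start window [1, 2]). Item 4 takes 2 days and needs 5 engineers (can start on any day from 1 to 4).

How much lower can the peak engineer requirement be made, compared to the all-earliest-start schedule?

Early-start peak: d1:13  d2:8  d3:3  d4:3  d5:0 ⇒ 13.
Leveled (Item 1@1, Item 2@1, Item 3@1, Item 4@2): d1:8  d2:8  d3:8  d4:3  d5:0 ⇒ 8.
Reduction 13 − 8 = 5.

5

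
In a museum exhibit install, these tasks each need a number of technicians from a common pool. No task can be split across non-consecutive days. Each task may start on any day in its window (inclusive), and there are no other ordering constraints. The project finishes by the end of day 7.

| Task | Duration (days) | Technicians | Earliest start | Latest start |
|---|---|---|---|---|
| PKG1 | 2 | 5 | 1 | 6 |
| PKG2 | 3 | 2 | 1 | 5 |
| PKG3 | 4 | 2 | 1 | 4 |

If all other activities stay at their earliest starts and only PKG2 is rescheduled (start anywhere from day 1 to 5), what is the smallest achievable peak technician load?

PKG2@1: d1:9  d2:9  d3:4  d4:2  d5:0  d6:0  d7:0 → peak 9
PKG2@2: d1:7  d2:9  d3:4  d4:4  d5:0  d6:0  d7:0 → peak 9
PKG2@3: d1:7  d2:7  d3:4  d4:4  d5:2  d6:0  d7:0 → peak 7
PKG2@4: d1:7  d2:7  d3:2  d4:4  d5:2  d6:2  d7:0 → peak 7
PKG2@5: d1:7  d2:7  d3:2  d4:2  d5:2  d6:2  d7:2 → peak 7
Best is PKG2@3, peak 7.

7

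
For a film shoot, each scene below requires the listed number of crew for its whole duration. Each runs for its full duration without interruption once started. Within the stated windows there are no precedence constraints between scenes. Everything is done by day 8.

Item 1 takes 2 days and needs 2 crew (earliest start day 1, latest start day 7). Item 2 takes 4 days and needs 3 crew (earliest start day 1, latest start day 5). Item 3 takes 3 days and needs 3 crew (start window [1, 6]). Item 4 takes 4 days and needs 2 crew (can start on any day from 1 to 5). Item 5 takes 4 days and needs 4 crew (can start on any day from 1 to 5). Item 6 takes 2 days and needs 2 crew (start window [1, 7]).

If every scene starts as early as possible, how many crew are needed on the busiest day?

Early-start schedule: Item 1@1, Item 2@1, Item 3@1, Item 4@1, Item 5@1, Item 6@1.
Load per day: day 1: 16, day 2: 16, day 3: 12, day 4: 9, day 5: 0, day 6: 0, day 7: 0, day 8: 0.
Peak is 16.

16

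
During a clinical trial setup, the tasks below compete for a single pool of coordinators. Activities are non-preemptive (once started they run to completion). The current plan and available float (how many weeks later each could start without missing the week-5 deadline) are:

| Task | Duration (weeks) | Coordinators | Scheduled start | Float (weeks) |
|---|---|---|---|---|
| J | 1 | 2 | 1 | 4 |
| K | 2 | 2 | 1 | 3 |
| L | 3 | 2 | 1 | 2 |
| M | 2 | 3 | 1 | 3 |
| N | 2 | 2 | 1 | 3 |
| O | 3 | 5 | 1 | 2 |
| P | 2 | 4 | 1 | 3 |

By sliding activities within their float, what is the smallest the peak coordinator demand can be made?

9

Early-start (J@1, K@1, L@1, M@1, N@1, O@1, P@1) gives peak 20: w1:20  w2:18  w3:7  w4:0  w5:0.
Shift N→2, O→3, P→4.
Schedule J@1, K@1, L@1, M@1, N@2, O@3, P@4: w1:9  w2:9  w3:9  w4:9  w5:9 — peak 9.
Total coordinator-weeks = 45 over 5 weeks ⇒ peak ≥ ⌈45/5⌉ = 9, so 9 is optimal.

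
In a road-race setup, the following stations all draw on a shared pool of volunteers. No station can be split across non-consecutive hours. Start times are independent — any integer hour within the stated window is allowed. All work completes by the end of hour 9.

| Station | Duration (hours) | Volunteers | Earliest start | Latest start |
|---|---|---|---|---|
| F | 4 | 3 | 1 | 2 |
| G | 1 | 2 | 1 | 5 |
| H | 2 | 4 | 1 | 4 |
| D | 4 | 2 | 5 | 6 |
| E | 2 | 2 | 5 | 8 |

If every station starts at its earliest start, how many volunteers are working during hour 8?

2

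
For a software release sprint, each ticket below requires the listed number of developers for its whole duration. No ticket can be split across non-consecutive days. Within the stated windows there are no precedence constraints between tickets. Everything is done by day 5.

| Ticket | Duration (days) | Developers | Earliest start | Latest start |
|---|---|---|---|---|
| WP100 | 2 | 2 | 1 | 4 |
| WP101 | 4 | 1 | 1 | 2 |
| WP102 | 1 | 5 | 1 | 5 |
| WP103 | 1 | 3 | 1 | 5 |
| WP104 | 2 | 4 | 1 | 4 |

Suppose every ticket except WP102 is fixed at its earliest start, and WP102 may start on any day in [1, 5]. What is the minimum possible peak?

WP102@1: d1:15  d2:7  d3:1  d4:1  d5:0 → peak 15
WP102@2: d1:10  d2:12  d3:1  d4:1  d5:0 → peak 12
WP102@3: d1:10  d2:7  d3:6  d4:1  d5:0 → peak 10
WP102@4: d1:10  d2:7  d3:1  d4:6  d5:0 → peak 10
WP102@5: d1:10  d2:7  d3:1  d4:1  d5:5 → peak 10
Best is WP102@3, peak 10.

10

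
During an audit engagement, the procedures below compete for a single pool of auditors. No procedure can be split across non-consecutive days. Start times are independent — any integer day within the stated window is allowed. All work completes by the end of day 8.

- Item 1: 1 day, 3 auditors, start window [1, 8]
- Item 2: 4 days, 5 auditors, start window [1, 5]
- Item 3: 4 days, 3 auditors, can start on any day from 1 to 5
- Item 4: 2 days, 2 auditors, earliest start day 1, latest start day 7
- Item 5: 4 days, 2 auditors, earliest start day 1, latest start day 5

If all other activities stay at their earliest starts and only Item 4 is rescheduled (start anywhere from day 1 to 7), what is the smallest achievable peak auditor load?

13

Item 4@1: d1:15  d2:12  d3:10  d4:10  d5:0  d6:0  d7:0  d8:0 → peak 15
Item 4@2: d1:13  d2:12  d3:12  d4:10  d5:0  d6:0  d7:0  d8:0 → peak 13
Item 4@3: d1:13  d2:10  d3:12  d4:12  d5:0  d6:0  d7:0  d8:0 → peak 13
Item 4@4: d1:13  d2:10  d3:10  d4:12  d5:2  d6:0  d7:0  d8:0 → peak 13
Item 4@5: d1:13  d2:10  d3:10  d4:10  d5:2  d6:2  d7:0  d8:0 → peak 13
Item 4@6: d1:13  d2:10  d3:10  d4:10  d5:0  d6:2  d7:2  d8:0 → peak 13
Item 4@7: d1:13  d2:10  d3:10  d4:10  d5:0  d6:0  d7:2  d8:2 → peak 13
Best is Item 4@2, peak 13.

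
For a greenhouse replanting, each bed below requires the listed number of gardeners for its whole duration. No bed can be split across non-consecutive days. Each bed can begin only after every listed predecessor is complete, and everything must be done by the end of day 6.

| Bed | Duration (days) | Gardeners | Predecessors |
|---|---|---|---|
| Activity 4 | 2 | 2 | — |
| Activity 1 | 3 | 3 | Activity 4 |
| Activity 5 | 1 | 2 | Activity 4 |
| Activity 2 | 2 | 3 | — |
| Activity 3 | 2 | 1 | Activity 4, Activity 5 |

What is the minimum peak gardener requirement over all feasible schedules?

5

Schedule Activity 4@1, Activity 1@3, Activity 5@3, Activity 2@1, Activity 3@4: d1:5  d2:5  d3:5  d4:4  d5:4  d6:0 — peak 5.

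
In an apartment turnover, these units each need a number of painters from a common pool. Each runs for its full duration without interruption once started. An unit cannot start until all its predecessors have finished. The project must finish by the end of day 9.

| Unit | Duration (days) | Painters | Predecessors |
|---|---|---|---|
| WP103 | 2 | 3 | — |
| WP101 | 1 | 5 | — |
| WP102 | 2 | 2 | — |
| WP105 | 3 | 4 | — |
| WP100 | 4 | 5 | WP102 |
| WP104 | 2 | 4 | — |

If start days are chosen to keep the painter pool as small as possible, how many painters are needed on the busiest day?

8

Early-start (WP103@1, WP101@1, WP102@1, WP105@1, WP100@3, WP104@1) gives peak 18: d1:18  d2:13  d3:9  d4:5  d5:5  d6:5  d7:0  d8:0  d9:0.
Shift WP102→2, WP105→3, WP100→6, WP104→4.
Schedule WP103@1, WP101@1, WP102@2, WP105@3, WP100@6, WP104@4: d1:8  d2:5  d3:6  d4:8  d5:8  d6:5  d7:5  d8:5  d9:5 — peak 8.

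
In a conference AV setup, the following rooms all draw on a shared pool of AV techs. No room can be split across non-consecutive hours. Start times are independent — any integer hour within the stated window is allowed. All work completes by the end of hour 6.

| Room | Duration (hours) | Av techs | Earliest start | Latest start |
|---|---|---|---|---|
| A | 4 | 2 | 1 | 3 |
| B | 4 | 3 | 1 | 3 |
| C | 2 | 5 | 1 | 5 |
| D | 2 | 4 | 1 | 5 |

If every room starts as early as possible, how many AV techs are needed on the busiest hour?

Early-start schedule: A@1, B@1, C@1, D@1.
Load per hour: hour 1: 14, hour 2: 14, hour 3: 5, hour 4: 5, hour 5: 0, hour 6: 0.
Peak is 14.

14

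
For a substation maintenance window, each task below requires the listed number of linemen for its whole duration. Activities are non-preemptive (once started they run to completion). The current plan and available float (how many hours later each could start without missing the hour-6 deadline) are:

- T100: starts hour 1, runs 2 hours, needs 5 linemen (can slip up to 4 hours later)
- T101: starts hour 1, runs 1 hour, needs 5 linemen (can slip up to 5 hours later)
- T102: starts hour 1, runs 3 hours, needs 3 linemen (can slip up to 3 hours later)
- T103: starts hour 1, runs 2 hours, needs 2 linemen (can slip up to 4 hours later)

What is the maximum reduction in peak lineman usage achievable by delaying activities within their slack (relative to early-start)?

Early-start peak: h1:15  h2:10  h3:3  h4:0  h5:0  h6:0 ⇒ 15.
Leveled (T100@1, T101@3, T102@4, T103@4): h1:5  h2:5  h3:5  h4:5  h5:5  h6:3 ⇒ 5.
Reduction 15 − 5 = 10.

10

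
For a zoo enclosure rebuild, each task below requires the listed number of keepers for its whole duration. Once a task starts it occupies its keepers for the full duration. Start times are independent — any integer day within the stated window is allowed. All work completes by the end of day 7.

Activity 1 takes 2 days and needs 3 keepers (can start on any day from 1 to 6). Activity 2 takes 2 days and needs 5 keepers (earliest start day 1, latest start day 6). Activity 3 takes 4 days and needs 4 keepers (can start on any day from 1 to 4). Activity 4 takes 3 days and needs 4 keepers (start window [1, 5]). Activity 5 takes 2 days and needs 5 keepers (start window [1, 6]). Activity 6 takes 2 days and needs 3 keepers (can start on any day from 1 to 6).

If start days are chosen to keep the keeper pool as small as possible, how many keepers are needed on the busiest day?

Early-start (Activity 1@1, Activity 2@1, Activity 3@1, Activity 4@1, Activity 5@1, Activity 6@1) gives peak 24: d1:24  d2:24  d3:8  d4:4  d5:0  d6:0  d7:0.
Shift Activity 2→3, Activity 4→5, Activity 5→5.
Schedule Activity 1@1, Activity 2@3, Activity 3@1, Activity 4@5, Activity 5@5, Activity 6@1: d1:10  d2:10  d3:9  d4:9  d5:9  d6:9  d7:4 — peak 10.

10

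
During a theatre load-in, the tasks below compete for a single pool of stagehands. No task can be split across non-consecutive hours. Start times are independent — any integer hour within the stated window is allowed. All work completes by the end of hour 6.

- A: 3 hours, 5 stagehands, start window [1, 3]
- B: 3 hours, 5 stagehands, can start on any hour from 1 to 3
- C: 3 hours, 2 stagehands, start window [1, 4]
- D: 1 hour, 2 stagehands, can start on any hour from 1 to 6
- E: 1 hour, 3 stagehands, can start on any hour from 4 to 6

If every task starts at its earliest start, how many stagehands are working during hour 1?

14

At early start, hour 1 has: A, B, C, D.
Demand: 5 + 5 + 2 + 2 = 14.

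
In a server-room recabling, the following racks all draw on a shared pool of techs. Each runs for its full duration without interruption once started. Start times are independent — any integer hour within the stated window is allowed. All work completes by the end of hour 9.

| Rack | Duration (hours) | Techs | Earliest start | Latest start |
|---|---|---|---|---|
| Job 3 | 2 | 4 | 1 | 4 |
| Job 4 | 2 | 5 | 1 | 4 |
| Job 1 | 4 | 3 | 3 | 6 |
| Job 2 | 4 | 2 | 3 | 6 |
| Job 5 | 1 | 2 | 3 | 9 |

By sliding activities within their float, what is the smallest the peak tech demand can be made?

5

Early-start (Job 3@1, Job 4@1, Job 1@3, Job 2@3, Job 5@3) gives peak 9: h1:9  h2:9  h3:7  h4:5  h5:5  h6:5  h7:0  h8:0  h9:0.
Shift Job 4→3, Job 1→5, Job 2→5, Job 5→9.
Schedule Job 3@1, Job 4@3, Job 1@5, Job 2@5, Job 5@9: h1:4  h2:4  h3:5  h4:5  h5:5  h6:5  h7:5  h8:5  h9:2 — peak 5.
Total tech-hours = 40 over 9 hours ⇒ peak ≥ ⌈40/9⌉ = 5, so 5 is optimal.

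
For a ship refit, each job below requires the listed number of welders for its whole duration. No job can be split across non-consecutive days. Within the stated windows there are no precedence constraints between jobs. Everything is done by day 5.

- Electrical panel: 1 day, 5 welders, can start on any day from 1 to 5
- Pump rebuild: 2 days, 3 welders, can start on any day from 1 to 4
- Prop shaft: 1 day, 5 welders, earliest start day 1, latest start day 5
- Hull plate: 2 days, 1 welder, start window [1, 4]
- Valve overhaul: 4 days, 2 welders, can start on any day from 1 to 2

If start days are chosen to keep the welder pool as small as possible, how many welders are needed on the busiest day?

Early-start (Electrical panel@1, Pump rebuild@1, Prop shaft@1, Hull plate@1, Valve overhaul@1) gives peak 16: d1:16  d2:6  d3:2  d4:2  d5:0.
Shift Pump rebuild→2, Prop shaft→4, Valve overhaul→2.
Schedule Electrical panel@1, Pump rebuild@2, Prop shaft@4, Hull plate@1, Valve overhaul@2: d1:6  d2:6  d3:5  d4:7  d5:2 — peak 7.

7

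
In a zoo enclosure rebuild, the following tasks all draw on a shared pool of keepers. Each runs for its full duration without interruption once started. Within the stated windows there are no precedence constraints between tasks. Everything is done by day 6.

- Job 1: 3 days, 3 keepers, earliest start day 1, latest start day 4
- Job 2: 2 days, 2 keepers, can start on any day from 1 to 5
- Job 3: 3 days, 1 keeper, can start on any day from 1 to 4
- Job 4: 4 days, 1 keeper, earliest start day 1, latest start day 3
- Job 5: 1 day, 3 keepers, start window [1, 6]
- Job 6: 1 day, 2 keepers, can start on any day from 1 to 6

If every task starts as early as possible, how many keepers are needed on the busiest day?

Early-start schedule: Job 1@1, Job 2@1, Job 3@1, Job 4@1, Job 5@1, Job 6@1.
Load per day: day 1: 12, day 2: 7, day 3: 5, day 4: 1, day 5: 0, day 6: 0.
Peak is 12.

12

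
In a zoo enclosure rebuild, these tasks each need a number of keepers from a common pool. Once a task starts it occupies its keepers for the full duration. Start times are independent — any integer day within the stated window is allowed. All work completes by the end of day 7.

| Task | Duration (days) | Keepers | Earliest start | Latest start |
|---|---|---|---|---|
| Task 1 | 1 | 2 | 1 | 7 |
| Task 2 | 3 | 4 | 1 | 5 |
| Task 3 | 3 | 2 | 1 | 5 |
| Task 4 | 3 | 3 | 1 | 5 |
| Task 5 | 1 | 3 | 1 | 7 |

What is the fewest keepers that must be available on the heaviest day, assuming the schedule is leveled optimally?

Early-start (Task 1@1, Task 2@1, Task 3@1, Task 4@1, Task 5@1) gives peak 14: d1:14  d2:9  d3:9  d4:0  d5:0  d6:0  d7:0.
Shift Task 2→2, Task 3→5, Task 4→5.
Schedule Task 1@1, Task 2@2, Task 3@5, Task 4@5, Task 5@1: d1:5  d2:4  d3:4  d4:4  d5:5  d6:5  d7:5 — peak 5.
Total keeper-days = 32 over 7 days ⇒ peak ≥ ⌈32/7⌉ = 5, so 5 is optimal.

5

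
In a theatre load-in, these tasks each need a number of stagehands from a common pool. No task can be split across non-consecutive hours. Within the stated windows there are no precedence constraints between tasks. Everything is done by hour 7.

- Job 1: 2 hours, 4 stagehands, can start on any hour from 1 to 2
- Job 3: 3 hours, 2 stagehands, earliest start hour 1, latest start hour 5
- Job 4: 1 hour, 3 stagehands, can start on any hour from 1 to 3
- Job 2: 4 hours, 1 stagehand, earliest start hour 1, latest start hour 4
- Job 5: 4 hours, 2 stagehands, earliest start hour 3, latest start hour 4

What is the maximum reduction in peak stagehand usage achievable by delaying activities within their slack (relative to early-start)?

5

Early-start peak: h1:10  h2:7  h3:5  h4:3  h5:2  h6:2  h7:0 ⇒ 10.
Leveled (Job 1@1, Job 3@3, Job 4@3, Job 2@4, Job 5@4): h1:4  h2:4  h3:5  h4:5  h5:5  h6:3  h7:3 ⇒ 5.
Reduction 10 − 5 = 5.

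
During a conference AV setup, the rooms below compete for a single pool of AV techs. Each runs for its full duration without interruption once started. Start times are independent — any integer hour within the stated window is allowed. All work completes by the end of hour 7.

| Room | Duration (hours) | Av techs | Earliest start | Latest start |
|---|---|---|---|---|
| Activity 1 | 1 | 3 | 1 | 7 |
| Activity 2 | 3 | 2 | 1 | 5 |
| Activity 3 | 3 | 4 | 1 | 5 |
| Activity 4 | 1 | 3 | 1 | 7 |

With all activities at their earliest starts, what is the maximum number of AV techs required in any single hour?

Early-start schedule: Activity 1@1, Activity 2@1, Activity 3@1, Activity 4@1.
Load per hour: hour 1: 12, hour 2: 6, hour 3: 6, hour 4: 0, hour 5: 0, hour 6: 0, hour 7: 0.
Peak is 12.

12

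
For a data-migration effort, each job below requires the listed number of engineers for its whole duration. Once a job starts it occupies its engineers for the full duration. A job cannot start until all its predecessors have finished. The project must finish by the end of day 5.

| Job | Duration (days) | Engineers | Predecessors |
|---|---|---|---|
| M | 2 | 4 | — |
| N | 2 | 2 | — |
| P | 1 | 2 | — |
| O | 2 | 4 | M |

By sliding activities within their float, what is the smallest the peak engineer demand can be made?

Early-start (M@1, N@1, P@1, O@3) gives peak 8: d1:8  d2:6  d3:4  d4:4  d5:0.
Shift P→3.
Schedule M@1, N@1, P@3, O@3: d1:6  d2:6  d3:6  d4:4  d5:0 — peak 6.

6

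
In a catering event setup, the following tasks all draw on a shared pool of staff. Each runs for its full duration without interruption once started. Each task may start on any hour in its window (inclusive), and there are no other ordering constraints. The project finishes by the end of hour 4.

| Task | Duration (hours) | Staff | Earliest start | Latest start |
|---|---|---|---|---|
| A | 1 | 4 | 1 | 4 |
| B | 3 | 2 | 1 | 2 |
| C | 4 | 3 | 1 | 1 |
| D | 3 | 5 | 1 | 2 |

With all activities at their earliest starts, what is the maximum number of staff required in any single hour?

14

Early-start schedule: A@1, B@1, C@1, D@1.
Load per hour: hour 1: 14, hour 2: 10, hour 3: 10, hour 4: 3.
Peak is 14.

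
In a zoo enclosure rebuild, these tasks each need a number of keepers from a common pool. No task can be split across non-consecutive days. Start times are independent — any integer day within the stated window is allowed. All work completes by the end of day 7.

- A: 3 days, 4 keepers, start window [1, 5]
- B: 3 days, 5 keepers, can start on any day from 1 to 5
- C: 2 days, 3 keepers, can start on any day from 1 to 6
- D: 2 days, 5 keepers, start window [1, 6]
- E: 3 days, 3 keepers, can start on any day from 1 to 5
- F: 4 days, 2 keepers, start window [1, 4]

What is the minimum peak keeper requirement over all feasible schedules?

Early-start (A@1, B@1, C@1, D@1, E@1, F@1) gives peak 22: d1:22  d2:22  d3:14  d4:2  d5:0  d6:0  d7:0.
Shift C→4, D→6, E→4, F→4.
Schedule A@1, B@1, C@4, D@6, E@4, F@4: d1:9  d2:9  d3:9  d4:8  d5:8  d6:10  d7:7 — peak 10.

10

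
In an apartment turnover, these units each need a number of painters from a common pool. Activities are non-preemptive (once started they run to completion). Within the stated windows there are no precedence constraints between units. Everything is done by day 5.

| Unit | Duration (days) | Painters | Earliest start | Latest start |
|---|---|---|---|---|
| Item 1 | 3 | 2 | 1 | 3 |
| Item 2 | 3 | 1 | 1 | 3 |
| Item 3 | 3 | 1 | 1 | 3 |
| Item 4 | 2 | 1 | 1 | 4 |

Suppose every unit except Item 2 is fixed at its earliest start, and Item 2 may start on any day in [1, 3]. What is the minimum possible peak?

4

Item 2@1: d1:5  d2:5  d3:4  d4:0  d5:0 → peak 5
Item 2@2: d1:4  d2:5  d3:4  d4:1  d5:0 → peak 5
Item 2@3: d1:4  d2:4  d3:4  d4:1  d5:1 → peak 4
Best is Item 2@3, peak 4.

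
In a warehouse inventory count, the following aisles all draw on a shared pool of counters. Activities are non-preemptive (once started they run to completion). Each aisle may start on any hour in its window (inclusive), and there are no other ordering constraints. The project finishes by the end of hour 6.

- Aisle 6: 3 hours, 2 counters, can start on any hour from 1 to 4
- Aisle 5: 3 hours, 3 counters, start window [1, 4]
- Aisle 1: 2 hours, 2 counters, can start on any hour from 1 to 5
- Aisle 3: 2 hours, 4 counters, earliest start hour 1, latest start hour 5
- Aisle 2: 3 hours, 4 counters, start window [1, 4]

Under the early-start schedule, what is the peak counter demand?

Early-start schedule: Aisle 6@1, Aisle 5@1, Aisle 1@1, Aisle 3@1, Aisle 2@1.
Load per hour: hour 1: 15, hour 2: 15, hour 3: 9, hour 4: 0, hour 5: 0, hour 6: 0.
Peak is 15.

15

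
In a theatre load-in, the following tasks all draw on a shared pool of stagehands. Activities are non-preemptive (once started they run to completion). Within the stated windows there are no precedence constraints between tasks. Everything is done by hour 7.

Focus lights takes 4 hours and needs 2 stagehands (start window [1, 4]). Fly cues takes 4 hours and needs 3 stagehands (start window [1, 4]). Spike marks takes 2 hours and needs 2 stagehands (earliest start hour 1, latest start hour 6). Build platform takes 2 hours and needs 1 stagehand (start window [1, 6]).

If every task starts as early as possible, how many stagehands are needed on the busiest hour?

8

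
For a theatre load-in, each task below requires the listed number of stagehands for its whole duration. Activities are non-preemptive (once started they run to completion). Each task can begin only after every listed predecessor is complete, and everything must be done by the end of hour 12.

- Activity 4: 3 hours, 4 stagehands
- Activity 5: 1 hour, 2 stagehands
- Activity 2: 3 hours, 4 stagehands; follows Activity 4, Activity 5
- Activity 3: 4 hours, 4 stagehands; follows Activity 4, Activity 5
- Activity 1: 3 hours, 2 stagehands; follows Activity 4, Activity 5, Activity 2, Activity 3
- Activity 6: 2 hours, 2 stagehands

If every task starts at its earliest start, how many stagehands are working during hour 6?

8

At early start, hour 6 has: Activity 2, Activity 3.
Demand: 4 + 4 = 8.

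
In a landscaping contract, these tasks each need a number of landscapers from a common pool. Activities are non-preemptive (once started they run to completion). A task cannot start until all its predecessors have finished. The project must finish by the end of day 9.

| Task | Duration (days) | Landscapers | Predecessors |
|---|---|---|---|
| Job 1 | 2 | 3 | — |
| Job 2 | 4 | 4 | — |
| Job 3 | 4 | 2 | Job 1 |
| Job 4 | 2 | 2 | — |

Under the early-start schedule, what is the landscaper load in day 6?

2

At early start, day 6 has: Job 3.
Demand: 2 = 2.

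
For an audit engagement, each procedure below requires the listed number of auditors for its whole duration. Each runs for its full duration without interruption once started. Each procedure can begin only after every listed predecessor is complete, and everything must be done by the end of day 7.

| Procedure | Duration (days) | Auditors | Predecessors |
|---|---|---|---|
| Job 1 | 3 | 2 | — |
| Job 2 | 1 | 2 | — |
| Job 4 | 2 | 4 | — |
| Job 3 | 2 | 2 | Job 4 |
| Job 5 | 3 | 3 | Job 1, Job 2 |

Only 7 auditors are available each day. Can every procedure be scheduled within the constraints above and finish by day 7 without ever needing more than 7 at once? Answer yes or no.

Schedule Job 1@1, Job 2@1, Job 4@2, Job 3@4, Job 5@4: d1:4  d2:6  d3:6  d4:5  d5:5  d6:3  d7:0 — peak 6 ≤ 7.

yes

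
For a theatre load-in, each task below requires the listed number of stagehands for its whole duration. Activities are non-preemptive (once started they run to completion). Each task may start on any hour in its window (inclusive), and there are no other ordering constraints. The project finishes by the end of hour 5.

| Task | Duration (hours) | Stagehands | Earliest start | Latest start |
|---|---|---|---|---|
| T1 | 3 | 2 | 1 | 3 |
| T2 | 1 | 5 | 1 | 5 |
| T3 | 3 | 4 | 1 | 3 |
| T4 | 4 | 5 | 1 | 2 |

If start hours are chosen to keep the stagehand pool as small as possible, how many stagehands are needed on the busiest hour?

11

Early-start (T1@1, T2@1, T3@1, T4@1) gives peak 16: h1:16  h2:11  h3:11  h4:5  h5:0.
Shift T4→2.
Schedule T1@1, T2@1, T3@1, T4@2: h1:11  h2:11  h3:11  h4:5  h5:5 — peak 11.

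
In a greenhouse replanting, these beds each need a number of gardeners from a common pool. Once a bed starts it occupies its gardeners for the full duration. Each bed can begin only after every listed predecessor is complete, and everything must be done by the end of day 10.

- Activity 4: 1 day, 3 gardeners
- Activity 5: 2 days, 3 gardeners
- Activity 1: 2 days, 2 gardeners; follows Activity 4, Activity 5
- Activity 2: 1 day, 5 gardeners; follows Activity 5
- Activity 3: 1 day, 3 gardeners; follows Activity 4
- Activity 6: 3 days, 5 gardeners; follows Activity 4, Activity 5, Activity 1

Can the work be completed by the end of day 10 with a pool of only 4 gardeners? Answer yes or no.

no

The minimum achievable peak is 5; 4 < 5, so no feasible schedule stays within the cap.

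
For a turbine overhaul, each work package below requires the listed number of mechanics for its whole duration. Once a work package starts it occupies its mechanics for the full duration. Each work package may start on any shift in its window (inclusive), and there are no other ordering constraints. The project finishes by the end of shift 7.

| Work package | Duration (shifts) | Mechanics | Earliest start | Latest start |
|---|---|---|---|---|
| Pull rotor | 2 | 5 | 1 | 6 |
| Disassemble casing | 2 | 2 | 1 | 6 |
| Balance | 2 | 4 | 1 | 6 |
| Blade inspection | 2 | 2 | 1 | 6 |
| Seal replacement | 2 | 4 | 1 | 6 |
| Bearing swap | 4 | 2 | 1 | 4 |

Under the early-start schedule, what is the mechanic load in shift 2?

At early start, shift 2 has: Pull rotor, Disassemble casing, Balance, Blade inspection, Seal replacement, Bearing swap.
Demand: 5 + 2 + 4 + 2 + 4 + 2 = 19.

19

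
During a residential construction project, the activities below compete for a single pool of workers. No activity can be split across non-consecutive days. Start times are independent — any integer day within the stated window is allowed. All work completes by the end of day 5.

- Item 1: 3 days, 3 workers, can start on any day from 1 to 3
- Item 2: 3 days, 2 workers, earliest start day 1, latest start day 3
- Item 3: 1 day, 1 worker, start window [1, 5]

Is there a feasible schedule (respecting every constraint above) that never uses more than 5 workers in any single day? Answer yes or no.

yes

Schedule Item 1@1, Item 2@1, Item 3@4: d1:5  d2:5  d3:5  d4:1  d5:0 — peak 5 ≤ 5.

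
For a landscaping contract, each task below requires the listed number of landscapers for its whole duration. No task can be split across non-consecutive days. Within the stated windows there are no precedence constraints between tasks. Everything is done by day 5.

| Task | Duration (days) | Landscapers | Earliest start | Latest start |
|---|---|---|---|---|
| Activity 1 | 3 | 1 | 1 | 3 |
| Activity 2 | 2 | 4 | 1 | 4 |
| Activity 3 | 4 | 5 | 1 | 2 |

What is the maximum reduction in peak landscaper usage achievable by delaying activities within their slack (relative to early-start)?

1

Early-start peak: d1:10  d2:10  d3:6  d4:5  d5:0 ⇒ 10.
Leveled (Activity 1@1, Activity 2@4, Activity 3@1): d1:6  d2:6  d3:6  d4:9  d5:4 ⇒ 9.
Reduction 10 − 9 = 1.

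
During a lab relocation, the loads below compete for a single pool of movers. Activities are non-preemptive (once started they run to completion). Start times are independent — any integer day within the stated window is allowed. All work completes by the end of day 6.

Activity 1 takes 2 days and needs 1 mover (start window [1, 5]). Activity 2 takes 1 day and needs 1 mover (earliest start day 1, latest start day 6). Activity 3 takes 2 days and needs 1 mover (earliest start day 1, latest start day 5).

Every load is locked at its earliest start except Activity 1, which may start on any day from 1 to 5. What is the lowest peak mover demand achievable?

Activity 1@1: d1:3  d2:2  d3:0  d4:0  d5:0  d6:0 → peak 3
Activity 1@2: d1:2  d2:2  d3:1  d4:0  d5:0  d6:0 → peak 2
Activity 1@3: d1:2  d2:1  d3:1  d4:1  d5:0  d6:0 → peak 2
Activity 1@4: d1:2  d2:1  d3:0  d4:1  d5:1  d6:0 → peak 2
Activity 1@5: d1:2  d2:1  d3:0  d4:0  d5:1  d6:1 → peak 2
Best is Activity 1@2, peak 2.

2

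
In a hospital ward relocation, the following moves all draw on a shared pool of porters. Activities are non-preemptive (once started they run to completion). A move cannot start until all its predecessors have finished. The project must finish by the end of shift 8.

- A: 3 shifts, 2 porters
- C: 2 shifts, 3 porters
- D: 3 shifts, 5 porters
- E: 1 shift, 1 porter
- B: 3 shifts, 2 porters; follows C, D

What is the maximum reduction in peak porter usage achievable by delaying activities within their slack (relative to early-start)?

6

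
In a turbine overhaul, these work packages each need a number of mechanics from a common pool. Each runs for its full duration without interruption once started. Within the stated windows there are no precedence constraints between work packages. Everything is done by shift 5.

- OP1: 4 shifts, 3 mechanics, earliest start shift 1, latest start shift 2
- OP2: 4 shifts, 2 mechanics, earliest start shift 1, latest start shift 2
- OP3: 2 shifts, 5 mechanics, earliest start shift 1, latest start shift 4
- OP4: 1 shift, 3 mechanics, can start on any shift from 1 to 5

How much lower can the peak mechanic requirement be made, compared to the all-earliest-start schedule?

Early-start peak: s1:13  s2:10  s3:5  s4:5  s5:0 ⇒ 13.
Leveled (OP1@1, OP2@1, OP3@1, OP4@3): s1:10  s2:10  s3:8  s4:5  s5:0 ⇒ 10.
Reduction 13 − 10 = 3.

3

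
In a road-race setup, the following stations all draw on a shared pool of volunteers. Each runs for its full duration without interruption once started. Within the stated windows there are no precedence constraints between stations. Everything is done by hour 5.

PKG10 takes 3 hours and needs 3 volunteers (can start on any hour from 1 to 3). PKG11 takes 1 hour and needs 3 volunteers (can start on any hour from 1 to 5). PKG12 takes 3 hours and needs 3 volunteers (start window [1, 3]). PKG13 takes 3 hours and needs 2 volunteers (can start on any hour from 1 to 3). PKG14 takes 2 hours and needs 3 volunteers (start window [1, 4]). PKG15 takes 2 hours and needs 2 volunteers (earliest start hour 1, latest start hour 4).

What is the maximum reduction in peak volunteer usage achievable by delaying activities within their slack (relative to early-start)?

8

Early-start peak: h1:16  h2:13  h3:8  h4:0  h5:0 ⇒ 16.
Leveled (PKG10@1, PKG11@1, PKG12@2, PKG13@1, PKG14@4, PKG15@4): h1:8  h2:8  h3:8  h4:8  h5:5 ⇒ 8.
Reduction 16 − 8 = 8.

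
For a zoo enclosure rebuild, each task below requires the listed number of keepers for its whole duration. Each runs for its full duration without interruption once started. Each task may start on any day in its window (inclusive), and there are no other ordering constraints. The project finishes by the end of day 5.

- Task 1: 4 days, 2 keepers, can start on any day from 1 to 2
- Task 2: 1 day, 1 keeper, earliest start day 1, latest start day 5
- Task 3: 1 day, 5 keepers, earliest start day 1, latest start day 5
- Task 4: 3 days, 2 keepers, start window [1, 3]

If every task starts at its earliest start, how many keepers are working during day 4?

2

At early start, day 4 has: Task 1.
Demand: 2 = 2.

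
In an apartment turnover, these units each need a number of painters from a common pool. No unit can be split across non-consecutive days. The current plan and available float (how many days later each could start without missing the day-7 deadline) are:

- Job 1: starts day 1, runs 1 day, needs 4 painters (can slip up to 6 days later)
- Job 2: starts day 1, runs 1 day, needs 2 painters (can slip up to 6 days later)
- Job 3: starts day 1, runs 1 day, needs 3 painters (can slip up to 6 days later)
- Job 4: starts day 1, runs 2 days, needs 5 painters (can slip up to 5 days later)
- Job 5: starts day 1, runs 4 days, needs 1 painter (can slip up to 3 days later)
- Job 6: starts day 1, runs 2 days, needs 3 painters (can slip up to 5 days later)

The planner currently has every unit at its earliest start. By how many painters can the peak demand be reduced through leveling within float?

13

Early-start peak: d1:18  d2:9  d3:1  d4:1  d5:0  d6:0  d7:0 ⇒ 18.
Leveled (Job 1@1, Job 2@2, Job 3@3, Job 4@6, Job 5@1, Job 6@4): d1:5  d2:3  d3:4  d4:4  d5:3  d6:5  d7:5 ⇒ 5.
Reduction 18 − 5 = 13.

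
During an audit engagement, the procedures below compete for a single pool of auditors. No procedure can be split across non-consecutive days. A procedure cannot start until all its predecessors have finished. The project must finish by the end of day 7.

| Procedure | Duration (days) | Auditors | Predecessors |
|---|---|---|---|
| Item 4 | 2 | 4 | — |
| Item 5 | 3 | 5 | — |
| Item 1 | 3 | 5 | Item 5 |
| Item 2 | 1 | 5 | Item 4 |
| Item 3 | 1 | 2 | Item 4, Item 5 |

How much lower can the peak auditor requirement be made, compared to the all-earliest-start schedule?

1

Early-start peak: d1:9  d2:9  d3:10  d4:7  d5:5  d6:5  d7:0 ⇒ 10.
Leveled (Item 4@1, Item 5@1, Item 1@4, Item 2@7, Item 3@4): d1:9  d2:9  d3:5  d4:7  d5:5  d6:5  d7:5 ⇒ 9.
Reduction 10 − 9 = 1.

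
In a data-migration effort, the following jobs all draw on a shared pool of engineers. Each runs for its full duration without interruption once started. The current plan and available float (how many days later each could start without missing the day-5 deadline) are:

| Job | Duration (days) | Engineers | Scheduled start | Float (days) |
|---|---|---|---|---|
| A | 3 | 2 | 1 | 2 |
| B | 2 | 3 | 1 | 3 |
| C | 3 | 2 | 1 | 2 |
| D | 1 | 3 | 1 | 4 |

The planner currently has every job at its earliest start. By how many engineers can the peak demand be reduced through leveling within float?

Early-start peak: d1:10  d2:7  d3:4  d4:0  d5:0 ⇒ 10.
Leveled (A@1, B@1, C@3, D@4): d1:5  d2:5  d3:4  d4:5  d5:2 ⇒ 5.
Reduction 10 − 5 = 5.

5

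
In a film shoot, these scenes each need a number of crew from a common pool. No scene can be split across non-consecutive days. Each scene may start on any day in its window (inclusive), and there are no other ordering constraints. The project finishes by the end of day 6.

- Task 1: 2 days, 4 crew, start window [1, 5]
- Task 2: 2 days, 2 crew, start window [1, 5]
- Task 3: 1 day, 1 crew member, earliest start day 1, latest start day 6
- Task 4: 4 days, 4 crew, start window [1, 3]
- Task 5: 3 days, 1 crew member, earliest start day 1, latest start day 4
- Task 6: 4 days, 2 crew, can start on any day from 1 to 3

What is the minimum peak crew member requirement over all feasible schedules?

7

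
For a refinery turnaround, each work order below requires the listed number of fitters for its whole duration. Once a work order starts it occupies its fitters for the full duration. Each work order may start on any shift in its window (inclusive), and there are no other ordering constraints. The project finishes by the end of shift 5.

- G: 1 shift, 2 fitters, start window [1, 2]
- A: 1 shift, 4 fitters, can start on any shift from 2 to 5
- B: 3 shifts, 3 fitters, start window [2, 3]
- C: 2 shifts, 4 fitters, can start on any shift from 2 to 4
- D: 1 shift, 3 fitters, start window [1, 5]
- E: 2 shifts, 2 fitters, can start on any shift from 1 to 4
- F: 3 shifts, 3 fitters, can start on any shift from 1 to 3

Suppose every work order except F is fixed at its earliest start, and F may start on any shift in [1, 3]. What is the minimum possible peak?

13

F@1: s1:10  s2:16  s3:10  s4:3  s5:0 → peak 16
F@2: s1:7  s2:16  s3:10  s4:6  s5:0 → peak 16
F@3: s1:7  s2:13  s3:10  s4:6  s5:3 → peak 13
Best is F@3, peak 13.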